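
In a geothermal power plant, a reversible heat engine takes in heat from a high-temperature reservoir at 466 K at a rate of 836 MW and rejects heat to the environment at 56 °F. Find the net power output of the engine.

Ẇ ≈ 322 MW

T_C = 56 °F → (56 − 32) × 5/9 = 13.33 °C = 286.48 K.
Carnot efficiency: η = 1 − T_C/T_H = 1 − 286.48/466.00 = 0.3852.
W = η·Q_H = 0.3852 × 836 = 322 MW.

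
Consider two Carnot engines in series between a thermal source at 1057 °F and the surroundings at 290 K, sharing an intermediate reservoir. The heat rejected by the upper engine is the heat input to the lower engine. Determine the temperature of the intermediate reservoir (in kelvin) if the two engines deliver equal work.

T_m ≈ 566 K

T_H = 1057 °F → (1057 − 32) × 5/9 = 569.44 °C = 842.59 K.
For reversible stages Q_m = Q_H·(T_m/T_H). Setting W₁ = Q_H(1 − T_m/T_H) equal to W₂ = Q_m(1 − T_C/T_m) = Q_H·(T_m − T_C)/T_H gives T_H − T_m = T_m − T_C, so T_m = (T_H + T_C)/2 = (842.59 + 290.00)/2 = 566 K.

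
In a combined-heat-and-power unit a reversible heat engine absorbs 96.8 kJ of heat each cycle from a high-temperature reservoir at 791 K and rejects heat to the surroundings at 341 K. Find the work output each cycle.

W ≈ 55.07 kJ

For a reversible engine, η = 1 − T_C/T_H = 1 − 341.00/791.00 = 0.5689.
W = η·Q_H = 0.5689 × 96.8 = 55.07 kJ.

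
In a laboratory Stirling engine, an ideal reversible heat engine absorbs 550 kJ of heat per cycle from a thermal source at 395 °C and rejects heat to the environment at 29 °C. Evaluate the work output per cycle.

W ≈ 301 kJ

T_H = 395 °C → 395 + 273.15 = 668.15 K.
T_C = 29 °C → 29 + 273.15 = 302.15 K.
The Carnot efficiency is η = 1 − T_C/T_H = 1 − 302.15/668.15 = 0.5478.
W = η·Q_H = 0.5478 × 550 = 301 kJ.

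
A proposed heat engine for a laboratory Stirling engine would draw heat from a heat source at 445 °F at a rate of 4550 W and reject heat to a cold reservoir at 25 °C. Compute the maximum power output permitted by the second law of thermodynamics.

T_H = 445 °F → (445 − 32) × 5/9 = 229.44 °C = 502.59 K.
T_C = 25 °C → 25 + 273.15 = 298.15 K.
The upper bound on efficiency is η_max = 1 − T_C/T_H = 1 − 298.15/502.59 = 0.4068.
W_max = η_max · Q_H = 0.4068 × 4550 = 1850 W.

Ẇ_max ≈ 1850 W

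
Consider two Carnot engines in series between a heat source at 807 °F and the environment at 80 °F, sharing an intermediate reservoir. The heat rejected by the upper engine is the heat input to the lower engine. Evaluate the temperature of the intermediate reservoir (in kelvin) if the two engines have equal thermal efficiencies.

T_H = 807 °F → (807 − 32) × 5/9 = 430.56 °C = 703.71 K.
T_C = 80 °F → (80 − 32) × 5/9 = 26.67 °C = 299.82 K.
Equal efficiencies require 1 − T_m/T_H = 1 − T_C/T_m, i.e. T_m/T_H = T_C/T_m, so T_m = √(T_H·T_C) = √(703.71 × 299.82) = 459.3 K.

T_m ≈ 459.3 K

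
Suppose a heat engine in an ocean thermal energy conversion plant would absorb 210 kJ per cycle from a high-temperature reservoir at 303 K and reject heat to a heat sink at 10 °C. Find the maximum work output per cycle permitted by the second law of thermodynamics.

W_max ≈ 13.76 kJ

T_C = 10 °C → 10 + 273.15 = 283.15 K.
No engine can exceed the Carnot limit: η_max = 1 − T_C/T_H = 1 − 283.15/303.00 = 0.0655.
W_max = η_max · Q_H = 0.0655 × 210 = 13.76 kJ.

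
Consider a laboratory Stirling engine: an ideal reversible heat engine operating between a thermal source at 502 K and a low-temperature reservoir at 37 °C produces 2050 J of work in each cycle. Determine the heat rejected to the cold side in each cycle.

T_C = 37 °C → 37 + 273.15 = 310.15 K.
The Carnot efficiency is η = 1 − T_C/T_H = 1 − 310.15/502.00 = 0.3822.
Since Q_C/Q_H = T_C/T_H and Q_H = W/η, Q_C = W·T_C/(T_H − T_C) = 2050 × 310.15/191.85 = 3314 J.

Q_C ≈ 3314 J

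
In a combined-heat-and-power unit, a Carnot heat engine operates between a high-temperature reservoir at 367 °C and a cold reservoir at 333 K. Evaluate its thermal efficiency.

T_H = 367 °C → 367 + 273.15 = 640.15 K.
The Carnot efficiency is η = 1 − T_C/T_H = 1 − 333.00/640.15 = 0.4798.

η ≈ 0.4798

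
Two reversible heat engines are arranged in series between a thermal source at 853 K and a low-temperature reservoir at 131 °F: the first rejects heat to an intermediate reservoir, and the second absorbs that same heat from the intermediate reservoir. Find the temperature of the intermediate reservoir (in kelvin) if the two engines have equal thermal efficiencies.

T_m ≈ 529 K

T_C = 131 °F → (131 − 32) × 5/9 = 55.00 °C = 328.15 K.
Equal efficiencies require 1 − T_m/T_H = 1 − T_C/T_m, i.e. T_m/T_H = T_C/T_m, so T_m = √(T_H·T_C) = √(853.00 × 328.15) = 529 K.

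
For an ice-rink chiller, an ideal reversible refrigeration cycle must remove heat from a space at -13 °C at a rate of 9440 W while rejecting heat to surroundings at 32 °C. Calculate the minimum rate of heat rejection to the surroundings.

Q̇_H ≈ 11100 W

T_H = 32 °C → 32 + 273.15 = 305.15 K.
T_C = -13 °C → -13 + 273.15 = 260.15 K.
For a reversible cycle Q_H/Q_C = T_H/T_C, so Q_H = Q_C·T_H/T_C = 9440 × 305.15/260.15 = 11100 W.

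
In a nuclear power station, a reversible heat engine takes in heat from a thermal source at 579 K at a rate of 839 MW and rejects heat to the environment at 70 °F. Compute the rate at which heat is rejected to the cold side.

Q̇_C ≈ 426 MW

T_C = 70 °F → (70 − 32) × 5/9 = 21.11 °C = 294.26 K.
Since the cycle is reversible, η = 1 − T_C/T_H = 1 − 294.26/579.00 = 0.4918.
For a reversible cycle Q_C/Q_H = T_C/T_H, so Q_C = 839 × 294.26/579.00 = 426 MW.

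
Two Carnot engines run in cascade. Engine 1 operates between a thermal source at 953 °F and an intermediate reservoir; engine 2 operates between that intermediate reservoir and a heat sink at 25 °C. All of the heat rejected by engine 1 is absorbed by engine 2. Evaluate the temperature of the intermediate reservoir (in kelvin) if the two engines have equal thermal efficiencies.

T_H = 953 °F → (953 − 32) × 5/9 = 511.67 °C = 784.82 K.
T_C = 25 °C → 25 + 273.15 = 298.15 K.
Equal efficiencies require 1 − T_m/T_H = 1 − T_C/T_m, i.e. T_m/T_H = T_C/T_m, so T_m = √(T_H·T_C) = √(784.82 × 298.15) = 484 K.

T_m ≈ 484 K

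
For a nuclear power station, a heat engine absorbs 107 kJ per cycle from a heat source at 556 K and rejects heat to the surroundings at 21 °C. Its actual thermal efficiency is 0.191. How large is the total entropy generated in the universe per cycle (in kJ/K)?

ΔS_univ ≈ 0.102 kJ/K

T_C = 21 °C → 21 + 273.15 = 294.15 K.
W = η·Q_H = 0.191 × 107 = 20.44 kJ, so Q_C = Q_H − W = 86.56 kJ.
The hot reservoir loses entropy Q_H/T_H = 107/556.00 = 0.1924 kJ/K; the cold reservoir gains Q_C/T_C = 86.56/294.15 = 0.2943 kJ/K.
ΔS_univ = −Q_H/T_H + Q_C/T_C = 0.102 kJ/K (> 0, since η = 0.191 < η_Carnot = 0.471).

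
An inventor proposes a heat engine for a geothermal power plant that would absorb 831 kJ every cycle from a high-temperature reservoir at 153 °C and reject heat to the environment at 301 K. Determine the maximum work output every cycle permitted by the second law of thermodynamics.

W_max ≈ 244.0 kJ

T_H = 153 °C → 153 + 273.15 = 426.15 K.
No engine can exceed the Carnot limit: η_max = 1 − T_C/T_H = 1 − 301.00/426.15 = 0.2937.
W_max = η_max · Q_H = 0.2937 × 831 = 244.0 kJ.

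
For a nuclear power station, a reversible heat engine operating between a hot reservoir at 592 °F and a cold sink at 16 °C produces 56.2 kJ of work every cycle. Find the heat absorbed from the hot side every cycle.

Q_H ≈ 111.3 kJ

T_H = 592 °F → (592 − 32) × 5/9 = 311.11 °C = 584.26 K.
T_C = 16 °C → 16 + 273.15 = 289.15 K.
Carnot efficiency: η = 1 − T_C/T_H = 1 − 289.15/584.26 = 0.5051.
Q_H = W/η = 56.2/0.5051 = 111.3 kJ.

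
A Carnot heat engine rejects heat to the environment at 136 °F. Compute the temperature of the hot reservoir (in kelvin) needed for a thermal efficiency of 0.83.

T_H ≈ 1950 K

T_C = 136 °F → (136 − 32) × 5/9 = 57.78 °C = 330.93 K.
From η = 1 − T_C/T_H, solving for T_H gives T_H = T_C/(1 − η) = 330.93/(1 − 0.83) = 1950 K.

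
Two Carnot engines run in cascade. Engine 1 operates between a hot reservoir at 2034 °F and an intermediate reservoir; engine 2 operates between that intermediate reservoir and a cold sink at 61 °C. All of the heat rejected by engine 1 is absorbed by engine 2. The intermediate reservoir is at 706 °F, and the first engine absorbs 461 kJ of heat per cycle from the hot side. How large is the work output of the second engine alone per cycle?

T_H = 2034 °F → (2034 − 32) × 5/9 = 1112.22 °C = 1385.37 K.
T_C = 61 °C → 61 + 273.15 = 334.15 K.
T_m = 706 °F → (706 − 32) × 5/9 = 374.44 °C = 647.59 K.
Heat entering the second stage: Q_m = Q_H·(T_m/T_H) = 461 × 647.59/1385.37 = 215 kJ.
Second-stage efficiency η₂ = 1 − T_C/T_m = 1 − 334.15/647.59 = 0.4840, so W₂ = η₂·Q_m = 104 kJ.

W₂ ≈ 104 kJ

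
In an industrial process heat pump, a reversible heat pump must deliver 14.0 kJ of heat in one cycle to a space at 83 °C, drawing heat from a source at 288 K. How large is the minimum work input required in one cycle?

W_in ≈ 2.68 kJ

T_H = 83 °C → 83 + 273.15 = 356.15 K.
COP_HP = T_H/(T_H − T_C) = 356.15/68.15 = 5.2260.
W = Q_H/COP_HP = 14.0/5.2260 = 2.68 kJ.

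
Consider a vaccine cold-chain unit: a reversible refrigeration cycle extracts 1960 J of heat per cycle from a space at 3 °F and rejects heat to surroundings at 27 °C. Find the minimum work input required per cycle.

T_H = 27 °C → 27 + 273.15 = 300.15 K.
T_C = 3 °F → (3 − 32) × 5/9 = -16.11 °C = 257.04 K.
For a reversible refrigerator, COP_R = T_C/(T_H − T_C) = 257.04/43.11 = 5.9622.
W = Q_C/COP_R = 1960/5.9622 = 329 J.

W_in ≈ 329 J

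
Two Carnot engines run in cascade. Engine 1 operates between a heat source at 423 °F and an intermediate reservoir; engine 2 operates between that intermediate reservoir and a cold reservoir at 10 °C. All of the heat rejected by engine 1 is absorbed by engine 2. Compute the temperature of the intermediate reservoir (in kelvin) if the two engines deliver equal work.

T_H = 423 °F → (423 − 32) × 5/9 = 217.22 °C = 490.37 K.
T_C = 10 °C → 10 + 273.15 = 283.15 K.
For reversible stages Q_m = Q_H·(T_m/T_H). Setting W₁ = Q_H(1 − T_m/T_H) equal to W₂ = Q_m(1 − T_C/T_m) = Q_H·(T_m − T_C)/T_H gives T_H − T_m = T_m − T_C, so T_m = (T_H + T_C)/2 = (490.37 + 283.15)/2 = 387 K.

T_m ≈ 387 K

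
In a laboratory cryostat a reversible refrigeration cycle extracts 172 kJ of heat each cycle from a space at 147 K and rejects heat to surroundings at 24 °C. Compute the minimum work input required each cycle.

W_in ≈ 175.7 kJ

T_H = 24 °C → 24 + 273.15 = 297.15 K.
Carnot COP: COP_R = T_C/(T_H − T_C) = 147.00/150.15 = 0.9790.
W = Q_C/COP_R = 172/0.9790 = 175.7 kJ.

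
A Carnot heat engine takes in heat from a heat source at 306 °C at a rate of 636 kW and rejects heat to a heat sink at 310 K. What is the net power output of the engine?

T_H = 306 °C → 306 + 273.15 = 579.15 K.
For a reversible engine, η = 1 − T_C/T_H = 1 − 310.00/579.15 = 0.4647.
W = η·Q_H = 0.4647 × 636 = 295.6 kW.

Ẇ ≈ 295.6 kW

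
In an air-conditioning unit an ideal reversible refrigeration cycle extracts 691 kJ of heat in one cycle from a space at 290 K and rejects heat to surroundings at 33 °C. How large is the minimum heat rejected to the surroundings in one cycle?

T_H = 33 °C → 33 + 273.15 = 306.15 K.
For a reversible cycle Q_H/Q_C = T_H/T_C, so Q_H = Q_C·T_H/T_C = 691 × 306.15/290.00 = 729 kJ.

Q_H ≈ 729 kJ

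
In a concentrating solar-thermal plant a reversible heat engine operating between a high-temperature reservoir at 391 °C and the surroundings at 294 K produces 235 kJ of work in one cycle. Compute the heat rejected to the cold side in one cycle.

Q_C ≈ 187 kJ

T_H = 391 °C → 391 + 273.15 = 664.15 K.
The Carnot efficiency is η = 1 − T_C/T_H = 1 − 294.00/664.15 = 0.5573.
Since Q_C/Q_H = T_C/T_H and Q_H = W/η, Q_C = W·T_C/(T_H − T_C) = 235 × 294.00/370.15 = 187 kJ.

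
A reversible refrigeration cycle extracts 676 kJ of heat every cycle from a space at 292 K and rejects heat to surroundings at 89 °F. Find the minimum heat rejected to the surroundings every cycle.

Q_H ≈ 706 kJ

T_H = 89 °F → (89 − 32) × 5/9 = 31.67 °C = 304.82 K.
For a reversible cycle Q_H/Q_C = T_H/T_C, so Q_H = Q_C·T_H/T_C = 676 × 304.82/292.00 = 706 kJ.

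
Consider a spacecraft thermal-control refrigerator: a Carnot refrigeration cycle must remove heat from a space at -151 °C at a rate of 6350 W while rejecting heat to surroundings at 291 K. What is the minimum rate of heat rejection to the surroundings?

Q̇_H ≈ 15100 W

T_C = -151 °C → -151 + 273.15 = 122.15 K.
For a reversible cycle Q_H/Q_C = T_H/T_C, so Q_H = Q_C·T_H/T_C = 6350 × 291.00/122.15 = 15100 W.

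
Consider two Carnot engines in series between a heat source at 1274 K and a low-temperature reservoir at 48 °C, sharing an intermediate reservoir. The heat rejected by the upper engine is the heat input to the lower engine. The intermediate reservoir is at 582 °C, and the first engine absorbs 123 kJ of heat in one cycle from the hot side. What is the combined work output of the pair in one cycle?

W_total ≈ 91.99 kJ

T_C = 48 °C → 48 + 273.15 = 321.15 K.
Two reversible stages in series are equivalent to a single Carnot engine between T_H and T_C, so η_total = 1 − T_C/T_H = 1 − 321.15/1274.00 = 0.7479.
W_total = η_total · Q_H = 0.7479 × 123 = 91.99 kJ.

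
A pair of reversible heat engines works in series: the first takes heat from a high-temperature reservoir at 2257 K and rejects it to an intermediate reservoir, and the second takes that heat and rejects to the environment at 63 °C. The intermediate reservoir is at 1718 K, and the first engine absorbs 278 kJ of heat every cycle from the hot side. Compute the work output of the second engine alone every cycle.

W₂ ≈ 170 kJ

T_C = 63 °C → 63 + 273.15 = 336.15 K.
Heat entering the second stage: Q_m = Q_H·(T_m/T_H) = 278 × 1718.00/2257.00 = 212 kJ.
Second-stage efficiency η₂ = 1 − T_C/T_m = 1 − 336.15/1718.00 = 0.8043, so W₂ = η₂·Q_m = 170 kJ.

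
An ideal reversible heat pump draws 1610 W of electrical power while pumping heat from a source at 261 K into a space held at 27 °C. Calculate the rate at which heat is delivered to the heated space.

T_H = 27 °C → 27 + 273.15 = 300.15 K.
For a reversible heat pump, COP_HP = T_H/(T_H − T_C) = 300.15/39.15 = 7.6667.
Q_H = COP_HP · W = 7.6667 × 1610 = 12340 W.

Q̇_H ≈ 12340 W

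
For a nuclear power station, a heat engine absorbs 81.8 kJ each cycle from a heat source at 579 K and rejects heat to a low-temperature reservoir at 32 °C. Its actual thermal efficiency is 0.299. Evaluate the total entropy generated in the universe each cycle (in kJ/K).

T_C = 32 °C → 32 + 273.15 = 305.15 K.
W = η·Q_H = 0.299 × 81.8 = 24.46 kJ, so Q_C = Q_H − W = 57.34 kJ.
Entropy balance on the reservoirs: −Q_H/T_H = -0.1413 kJ/K, +Q_C/T_C = 0.1879 kJ/K.
ΔS_univ = −Q_H/T_H + Q_C/T_C = 0.0466 kJ/K (> 0, since η = 0.299 < η_Carnot = 0.473).

ΔS_univ ≈ 0.0466 kJ/K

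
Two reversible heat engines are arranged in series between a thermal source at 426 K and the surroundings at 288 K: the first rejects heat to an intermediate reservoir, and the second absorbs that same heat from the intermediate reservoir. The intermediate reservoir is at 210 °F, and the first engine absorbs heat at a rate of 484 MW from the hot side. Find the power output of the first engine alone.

T_m = 210 °F → (210 − 32) × 5/9 = 98.89 °C = 372.04 K.
First-stage efficiency η₁ = 1 − T_m/T_H = 1 − 372.04/426.00 = 0.1267.
W₁ = η₁·Q_H = 0.1267 × 484 = 61.3 MW.

Ẇ₁ ≈ 61.3 MW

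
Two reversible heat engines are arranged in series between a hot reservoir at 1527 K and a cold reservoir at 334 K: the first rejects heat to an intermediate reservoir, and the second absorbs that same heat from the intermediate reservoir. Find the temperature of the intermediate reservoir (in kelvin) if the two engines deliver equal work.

T_m ≈ 930 K

For reversible stages Q_m = Q_H·(T_m/T_H). Setting W₁ = Q_H(1 − T_m/T_H) equal to W₂ = Q_m(1 − T_C/T_m) = Q_H·(T_m − T_C)/T_H gives T_H − T_m = T_m − T_C, so T_m = (T_H + T_C)/2 = (1527.00 + 334.00)/2 = 930 K.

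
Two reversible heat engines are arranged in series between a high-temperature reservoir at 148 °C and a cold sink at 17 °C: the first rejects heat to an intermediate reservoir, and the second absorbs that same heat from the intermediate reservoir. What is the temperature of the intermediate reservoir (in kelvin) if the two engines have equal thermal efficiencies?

T_H = 148 °C → 148 + 273.15 = 421.15 K.
T_C = 17 °C → 17 + 273.15 = 290.15 K.
Equal efficiencies require 1 − T_m/T_H = 1 − T_C/T_m, i.e. T_m/T_H = T_C/T_m, so T_m = √(T_H·T_C) = √(421.15 × 290.15) = 350 K.

T_m ≈ 350 K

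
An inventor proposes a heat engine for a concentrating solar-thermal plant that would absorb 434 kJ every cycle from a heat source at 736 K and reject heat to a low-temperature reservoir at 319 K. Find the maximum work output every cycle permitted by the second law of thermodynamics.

No engine can exceed the Carnot limit: η_max = 1 − T_C/T_H = 1 − 319.00/736.00 = 0.5666.
W_max = η_max · Q_H = 0.5666 × 434 = 246 kJ.

W_max ≈ 246 kJ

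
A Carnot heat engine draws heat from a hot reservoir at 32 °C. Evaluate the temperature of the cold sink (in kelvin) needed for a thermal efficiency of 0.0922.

T_C ≈ 277 K

T_H = 32 °C → 32 + 273.15 = 305.15 K.
From η = 1 − T_C/T_H, T_C = T_H·(1 − η) = 305.15 × (1 − 0.0922) = 277 K.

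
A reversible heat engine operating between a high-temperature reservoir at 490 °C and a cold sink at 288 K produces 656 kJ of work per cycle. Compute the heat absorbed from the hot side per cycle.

Q_H ≈ 1050 kJ

T_H = 490 °C → 490 + 273.15 = 763.15 K.
η_rev = 1 − T_C/T_H = 1 − 288.00/763.15 = 0.6226.
Q_H = W/η = 656/0.6226 = 1050 kJ.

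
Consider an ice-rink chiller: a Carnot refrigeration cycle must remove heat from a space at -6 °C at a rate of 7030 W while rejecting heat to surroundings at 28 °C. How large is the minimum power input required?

Ẇ_in ≈ 894.7 W

T_H = 28 °C → 28 + 273.15 = 301.15 K.
T_C = -6 °C → -6 + 273.15 = 267.15 K.
For a reversible refrigerator, COP_R = T_C/(T_H − T_C) = 267.15/34.00 = 7.8574.
W = Q_C/COP_R = 7030/7.8574 = 894.7 W.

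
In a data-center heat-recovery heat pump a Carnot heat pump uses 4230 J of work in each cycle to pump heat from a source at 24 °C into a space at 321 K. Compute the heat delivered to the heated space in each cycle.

Q_H ≈ 56930 J

T_C = 24 °C → 24 + 273.15 = 297.15 K.
Reversible heating COP: COP_HP = T_H/(T_H − T_C) = 321.00/23.85 = 13.4591.
Q_H = COP_HP · W = 13.4591 × 4230 = 56930 J.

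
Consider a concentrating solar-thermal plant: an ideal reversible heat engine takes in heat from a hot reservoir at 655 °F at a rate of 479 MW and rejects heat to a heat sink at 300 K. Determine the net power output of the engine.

Ẇ ≈ 246.9 MW

T_H = 655 °F → (655 − 32) × 5/9 = 346.11 °C = 619.26 K.
η_rev = 1 − T_C/T_H = 1 − 300.00/619.26 = 0.5156.
W = η·Q_H = 0.5156 × 479 = 246.9 MW.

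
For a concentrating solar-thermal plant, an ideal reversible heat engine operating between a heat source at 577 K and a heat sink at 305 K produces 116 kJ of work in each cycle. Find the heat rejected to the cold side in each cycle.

Since the cycle is reversible, η = 1 − T_C/T_H = 1 − 305.00/577.00 = 0.4714.
Since Q_C/Q_H = T_C/T_H and Q_H = W/η, Q_C = W·T_C/(T_H − T_C) = 116 × 305.00/272.00 = 130.1 kJ.

Q_C ≈ 130.1 kJ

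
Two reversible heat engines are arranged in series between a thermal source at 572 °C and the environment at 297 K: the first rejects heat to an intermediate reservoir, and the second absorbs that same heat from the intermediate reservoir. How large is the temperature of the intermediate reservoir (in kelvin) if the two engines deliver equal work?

T_m ≈ 571 K

T_H = 572 °C → 572 + 273.15 = 845.15 K.
For reversible stages Q_m = Q_H·(T_m/T_H). Setting W₁ = Q_H(1 − T_m/T_H) equal to W₂ = Q_m(1 − T_C/T_m) = Q_H·(T_m − T_C)/T_H gives T_H − T_m = T_m − T_C, so T_m = (T_H + T_C)/2 = (845.15 + 297.00)/2 = 571 K.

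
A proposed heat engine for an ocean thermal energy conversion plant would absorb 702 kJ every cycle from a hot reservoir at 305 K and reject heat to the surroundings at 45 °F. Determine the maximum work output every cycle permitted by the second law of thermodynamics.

W_max ≈ 56.68 kJ

T_C = 45 °F → (45 − 32) × 5/9 = 7.22 °C = 280.37 K.
By the Carnot theorem, η_max = 1 − T_C/T_H = 1 − 280.37/305.00 = 0.0807.
W_max = η_max · Q_H = 0.0807 × 702 = 56.68 kJ.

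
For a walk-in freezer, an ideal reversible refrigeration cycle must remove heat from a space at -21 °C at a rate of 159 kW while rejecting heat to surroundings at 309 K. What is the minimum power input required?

Ẇ_in ≈ 35.85 kW

T_C = -21 °C → -21 + 273.15 = 252.15 K.
For a reversible refrigerator, COP_R = T_C/(T_H − T_C) = 252.15/56.85 = 4.4354.
W = Q_C/COP_R = 159/4.4354 = 35.85 kW.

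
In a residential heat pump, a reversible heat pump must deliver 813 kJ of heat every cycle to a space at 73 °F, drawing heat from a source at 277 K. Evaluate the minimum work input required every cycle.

W_in ≈ 52.0 kJ

T_H = 73 °F → (73 − 32) × 5/9 = 22.78 °C = 295.93 K.
COP_HP = T_H/(T_H − T_C) = 295.93/18.93 = 15.6346.
W = Q_H/COP_HP = 813/15.6346 = 52.0 kJ.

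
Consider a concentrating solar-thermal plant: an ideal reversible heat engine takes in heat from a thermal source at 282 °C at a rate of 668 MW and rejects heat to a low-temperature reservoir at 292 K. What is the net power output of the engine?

Ẇ ≈ 317 MW

T_H = 282 °C → 282 + 273.15 = 555.15 K.
The Carnot efficiency is η = 1 − T_C/T_H = 1 − 292.00/555.15 = 0.4740.
W = η·Q_H = 0.4740 × 668 = 317 MW.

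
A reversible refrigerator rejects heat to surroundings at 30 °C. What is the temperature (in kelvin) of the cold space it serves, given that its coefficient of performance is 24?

T_H = 30 °C → 30 + 273.15 = 303.15 K.
COP_R = T_C/(T_H − T_C) ⇒ T_C = T_H·COP_R/(1 + COP_R) = 303.15 × 24/(1 + 24) = 291 K.

T_C ≈ 291 K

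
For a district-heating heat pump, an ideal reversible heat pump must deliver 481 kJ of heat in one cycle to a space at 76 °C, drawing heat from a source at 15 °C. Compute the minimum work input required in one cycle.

T_H = 76 °C → 76 + 273.15 = 349.15 K.
T_C = 15 °C → 15 + 273.15 = 288.15 K.
For a reversible heat pump, COP_HP = T_H/(T_H − T_C) = 349.15/61.00 = 5.7238.
W = Q_H/COP_HP = 481/5.7238 = 84.0 kJ.

W_in ≈ 84.0 kJ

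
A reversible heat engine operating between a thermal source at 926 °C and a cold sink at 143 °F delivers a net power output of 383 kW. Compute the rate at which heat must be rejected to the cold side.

Q̇_C ≈ 148.4 kW

T_H = 926 °C → 926 + 273.15 = 1199.15 K.
T_C = 143 °F → (143 − 32) × 5/9 = 61.67 °C = 334.82 K.
Since the cycle is reversible, η = 1 − T_C/T_H = 1 − 334.82/1199.15 = 0.7208.
Since Q_C/Q_H = T_C/T_H and Q_H = W/η, Q_C = W·T_C/(T_H − T_C) = 383 × 334.82/864.33 = 148.4 kW.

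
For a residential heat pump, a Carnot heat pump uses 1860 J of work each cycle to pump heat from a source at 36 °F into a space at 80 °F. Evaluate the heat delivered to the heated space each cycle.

Q_H ≈ 22810 J

T_H = 80 °F → (80 − 32) × 5/9 = 26.67 °C = 299.82 K.
T_C = 36 °F → (36 − 32) × 5/9 = 2.22 °C = 275.37 K.
For a reversible heat pump, COP_HP = T_H/(T_H − T_C) = 299.82/24.44 = 12.2652.
Q_H = COP_HP · W = 12.2652 × 1860 = 22810 J.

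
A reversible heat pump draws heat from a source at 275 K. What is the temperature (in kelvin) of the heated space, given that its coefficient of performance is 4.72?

COP_HP = T_H/(T_H − T_C) ⇒ T_H = T_C·COP_HP/(COP_HP − 1) = 275.00 × 4.72/(4.72 − 1) = 349 K.

T_H ≈ 349 K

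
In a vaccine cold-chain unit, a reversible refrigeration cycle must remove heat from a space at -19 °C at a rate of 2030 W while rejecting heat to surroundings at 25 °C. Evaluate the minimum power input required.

T_H = 25 °C → 25 + 273.15 = 298.15 K.
T_C = -19 °C → -19 + 273.15 = 254.15 K.
COP_R = T_C/(T_H − T_C) = 254.15/44.00 = 5.7761.
W = Q_C/COP_R = 2030/5.7761 = 351 W.

Ẇ_in ≈ 351 W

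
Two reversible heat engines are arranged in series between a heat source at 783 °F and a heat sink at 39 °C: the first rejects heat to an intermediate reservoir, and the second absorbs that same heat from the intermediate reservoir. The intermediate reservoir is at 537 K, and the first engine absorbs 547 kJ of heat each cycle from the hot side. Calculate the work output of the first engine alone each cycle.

T_H = 783 °F → (783 − 32) × 5/9 = 417.22 °C = 690.37 K.
T_C = 39 °C → 39 + 273.15 = 312.15 K.
First-stage efficiency η₁ = 1 − T_m/T_H = 1 − 537.00/690.37 = 0.2222.
W₁ = η₁·Q_H = 0.2222 × 547 = 122 kJ.

W₁ ≈ 122 kJ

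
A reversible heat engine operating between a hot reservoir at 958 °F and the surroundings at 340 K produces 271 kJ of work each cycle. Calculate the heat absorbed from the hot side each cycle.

T_H = 958 °F → (958 − 32) × 5/9 = 514.44 °C = 787.59 K.
η_rev = 1 − T_C/T_H = 1 − 340.00/787.59 = 0.5683.
Q_H = W/η = 271/0.5683 = 476.9 kJ.

Q_H ≈ 476.9 kJ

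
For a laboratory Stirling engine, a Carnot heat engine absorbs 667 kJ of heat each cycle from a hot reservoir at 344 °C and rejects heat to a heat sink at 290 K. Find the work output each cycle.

W ≈ 353.6 kJ

T_H = 344 °C → 344 + 273.15 = 617.15 K.
η_rev = 1 − T_C/T_H = 1 − 290.00/617.15 = 0.5301.
W = η·Q_H = 0.5301 × 667 = 353.6 kJ.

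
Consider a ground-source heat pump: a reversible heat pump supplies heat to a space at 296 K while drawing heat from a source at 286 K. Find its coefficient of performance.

COP_HP ≈ 29.6

Reversible heating COP: COP_HP = T_H/(T_H − T_C) = 296.00/(296.00 − 286.00) = 29.6.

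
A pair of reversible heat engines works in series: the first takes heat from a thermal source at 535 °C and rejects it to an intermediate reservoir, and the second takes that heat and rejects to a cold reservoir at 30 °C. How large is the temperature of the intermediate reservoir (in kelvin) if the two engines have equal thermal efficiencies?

T_H = 535 °C → 535 + 273.15 = 808.15 K.
T_C = 30 °C → 30 + 273.15 = 303.15 K.
Equal efficiencies require 1 − T_m/T_H = 1 − T_C/T_m, i.e. T_m/T_H = T_C/T_m, so T_m = √(T_H·T_C) = √(808.15 × 303.15) = 495 K.

T_m ≈ 495 K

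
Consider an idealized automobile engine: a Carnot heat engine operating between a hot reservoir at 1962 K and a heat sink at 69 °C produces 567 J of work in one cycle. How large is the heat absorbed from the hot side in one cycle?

T_C = 69 °C → 69 + 273.15 = 342.15 K.
η_rev = 1 − T_C/T_H = 1 − 342.15/1962.00 = 0.8256.
Q_H = W/η = 567/0.8256 = 687 J.

Q_H ≈ 687 J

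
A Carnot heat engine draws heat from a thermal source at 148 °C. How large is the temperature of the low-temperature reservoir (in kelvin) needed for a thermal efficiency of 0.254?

T_C ≈ 314.2 K

T_H = 148 °C → 148 + 273.15 = 421.15 K.
From η = 1 − T_C/T_H, T_C = T_H·(1 − η) = 421.15 × (1 − 0.254) = 314.2 K.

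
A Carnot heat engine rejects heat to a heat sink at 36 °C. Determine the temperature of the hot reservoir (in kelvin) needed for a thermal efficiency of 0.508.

T_H ≈ 628.4 K

T_C = 36 °C → 36 + 273.15 = 309.15 K.
From η = 1 − T_C/T_H, solving for T_H gives T_H = T_C/(1 − η) = 309.15/(1 − 0.508) = 628.4 K.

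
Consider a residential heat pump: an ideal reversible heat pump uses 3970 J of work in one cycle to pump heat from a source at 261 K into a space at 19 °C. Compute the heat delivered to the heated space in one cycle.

Q_H ≈ 37230 J

T_H = 19 °C → 19 + 273.15 = 292.15 K.
For a reversible heat pump, COP_HP = T_H/(T_H − T_C) = 292.15/31.15 = 9.3788.
Q_H = COP_HP · W = 9.3788 × 3970 = 37230 J.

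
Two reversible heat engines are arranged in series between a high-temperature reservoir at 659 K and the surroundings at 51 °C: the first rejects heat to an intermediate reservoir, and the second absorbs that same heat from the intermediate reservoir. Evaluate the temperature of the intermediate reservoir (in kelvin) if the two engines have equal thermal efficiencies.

T_C = 51 °C → 51 + 273.15 = 324.15 K.
Equal efficiencies require 1 − T_m/T_H = 1 − T_C/T_m, i.e. T_m/T_H = T_C/T_m, so T_m = √(T_H·T_C) = √(659.00 × 324.15) = 462 K.

T_m ≈ 462 K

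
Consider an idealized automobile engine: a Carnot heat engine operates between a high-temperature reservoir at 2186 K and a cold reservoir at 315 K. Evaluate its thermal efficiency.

Since the cycle is reversible, η = 1 − T_C/T_H = 1 − 315.00/2186.00 = 0.856.

η ≈ 0.856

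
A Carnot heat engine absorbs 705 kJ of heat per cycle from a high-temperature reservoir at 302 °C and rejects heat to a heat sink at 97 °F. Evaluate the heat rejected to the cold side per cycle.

Q_C ≈ 379 kJ

T_H = 302 °C → 302 + 273.15 = 575.15 K.
T_C = 97 °F → (97 − 32) × 5/9 = 36.11 °C = 309.26 K.
For a reversible engine, η = 1 − T_C/T_H = 1 − 309.26/575.15 = 0.4623.
For a reversible cycle Q_C/Q_H = T_C/T_H, so Q_C = 705 × 309.26/575.15 = 379 kJ.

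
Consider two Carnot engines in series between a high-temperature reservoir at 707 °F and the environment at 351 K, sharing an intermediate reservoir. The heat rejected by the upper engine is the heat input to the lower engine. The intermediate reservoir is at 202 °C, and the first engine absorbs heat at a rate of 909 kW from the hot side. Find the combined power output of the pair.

T_H = 707 °F → (707 − 32) × 5/9 = 375.00 °C = 648.15 K.
Two reversible stages in series are equivalent to a single Carnot engine between T_H and T_C, so η_total = 1 − T_C/T_H = 1 − 351.00/648.15 = 0.4585.
W_total = η_total · Q_H = 0.4585 × 909 = 416.7 kW.

Ẇ_total ≈ 416.7 kW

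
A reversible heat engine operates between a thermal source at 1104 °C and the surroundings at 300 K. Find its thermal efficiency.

T_H = 1104 °C → 1104 + 273.15 = 1377.15 K.
Carnot efficiency: η = 1 − T_C/T_H = 1 − 300.00/1377.15 = 0.782.

η ≈ 0.782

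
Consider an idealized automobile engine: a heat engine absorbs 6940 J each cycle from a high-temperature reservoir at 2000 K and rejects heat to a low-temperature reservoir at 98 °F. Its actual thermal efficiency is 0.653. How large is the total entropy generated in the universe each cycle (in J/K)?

T_C = 98 °F → (98 − 32) × 5/9 = 36.67 °C = 309.82 K.
W = η·Q_H = 0.653 × 6940 = 4532 J, so Q_C = Q_H − W = 2408 J.
The hot reservoir loses entropy Q_H/T_H = 6940/2000.00 = 3.470 J/K; the cold reservoir gains Q_C/T_C = 2408/309.82 = 7.773 J/K.
ΔS_univ = −Q_H/T_H + Q_C/T_C = 4.30 J/K (> 0, since η = 0.653 < η_Carnot = 0.845).

ΔS_univ ≈ 4.30 J/K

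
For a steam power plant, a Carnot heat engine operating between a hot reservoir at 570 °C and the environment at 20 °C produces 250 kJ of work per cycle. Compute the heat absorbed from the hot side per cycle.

T_H = 570 °C → 570 + 273.15 = 843.15 K.
T_C = 20 °C → 20 + 273.15 = 293.15 K.
Since the cycle is reversible, η = 1 − T_C/T_H = 1 − 293.15/843.15 = 0.6523.
Q_H = W/η = 250/0.6523 = 383 kJ.

Q_H ≈ 383 kJ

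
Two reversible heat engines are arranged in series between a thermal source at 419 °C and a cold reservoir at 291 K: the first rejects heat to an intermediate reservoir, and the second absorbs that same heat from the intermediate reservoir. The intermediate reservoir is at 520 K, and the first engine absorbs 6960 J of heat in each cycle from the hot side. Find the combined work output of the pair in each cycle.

W_total ≈ 4034 J

T_H = 419 °C → 419 + 273.15 = 692.15 K.
Two reversible stages in series are equivalent to a single Carnot engine between T_H and T_C, so η_total = 1 − T_C/T_H = 1 − 291.00/692.15 = 0.5796.
W_total = η_total · Q_H = 0.5796 × 6960 = 4034 J.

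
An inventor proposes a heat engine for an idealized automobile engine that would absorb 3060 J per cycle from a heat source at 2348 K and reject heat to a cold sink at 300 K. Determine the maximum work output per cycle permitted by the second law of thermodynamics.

W_max ≈ 2669 J

By the Carnot theorem, η_max = 1 − T_C/T_H = 1 − 300.00/2348.00 = 0.8722.
W_max = η_max · Q_H = 0.8722 × 3060 = 2669 J.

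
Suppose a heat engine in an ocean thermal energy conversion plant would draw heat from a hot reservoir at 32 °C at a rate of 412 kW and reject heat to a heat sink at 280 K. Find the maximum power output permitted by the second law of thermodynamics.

T_H = 32 °C → 32 + 273.15 = 305.15 K.
The upper bound on efficiency is η_max = 1 − T_C/T_H = 1 − 280.00/305.15 = 0.0824.
W_max = η_max · Q_H = 0.0824 × 412 = 34.0 kW.

Ẇ_max ≈ 34.0 kW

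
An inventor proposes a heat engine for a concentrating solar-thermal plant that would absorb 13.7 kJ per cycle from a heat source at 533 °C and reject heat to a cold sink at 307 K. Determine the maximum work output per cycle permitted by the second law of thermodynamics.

T_H = 533 °C → 533 + 273.15 = 806.15 K.
No engine can exceed the Carnot limit: η_max = 1 − T_C/T_H = 1 − 307.00/806.15 = 0.6192.
W_max = η_max · Q_H = 0.6192 × 13.7 = 8.48 kJ.

W_max ≈ 8.48 kJ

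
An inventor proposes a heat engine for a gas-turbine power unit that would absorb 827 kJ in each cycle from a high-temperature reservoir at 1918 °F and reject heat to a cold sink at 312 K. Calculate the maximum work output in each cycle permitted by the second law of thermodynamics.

W_max ≈ 632 kJ

T_H = 1918 °F → (1918 − 32) × 5/9 = 1047.78 °C = 1320.93 K.
No engine can exceed the Carnot limit: η_max = 1 − T_C/T_H = 1 − 312.00/1320.93 = 0.7638.
W_max = η_max · Q_H = 0.7638 × 827 = 632 kJ.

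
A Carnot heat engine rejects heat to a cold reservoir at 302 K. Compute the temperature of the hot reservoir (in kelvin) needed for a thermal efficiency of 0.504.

T_H ≈ 609 K

From η = 1 − T_C/T_H, solving for T_H gives T_H = T_C/(1 − η) = 302.00/(1 − 0.504) = 609 K.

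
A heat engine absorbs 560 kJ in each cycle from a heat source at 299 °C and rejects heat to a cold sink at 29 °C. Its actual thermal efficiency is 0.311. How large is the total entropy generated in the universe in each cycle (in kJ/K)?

T_H = 299 °C → 299 + 273.15 = 572.15 K.
T_C = 29 °C → 29 + 273.15 = 302.15 K.
W = η·Q_H = 0.311 × 560 = 174.2 kJ, so Q_C = Q_H − W = 385.8 kJ.
Reservoir entropy changes: ΔS_H = −Q_H/T_H = −560/572.15 = -0.9788 kJ/K and ΔS_C = +Q_C/T_C = 385.8/302.15 = 1.277 kJ/K.
ΔS_univ = −Q_H/T_H + Q_C/T_C = 0.2982 kJ/K (> 0, since η = 0.311 < η_Carnot = 0.472).

ΔS_univ ≈ 0.2982 kJ/K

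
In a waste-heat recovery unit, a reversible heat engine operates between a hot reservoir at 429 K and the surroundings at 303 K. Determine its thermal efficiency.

η_rev = 1 − T_C/T_H = 1 − 303.00/429.00 = 0.294.

η ≈ 0.294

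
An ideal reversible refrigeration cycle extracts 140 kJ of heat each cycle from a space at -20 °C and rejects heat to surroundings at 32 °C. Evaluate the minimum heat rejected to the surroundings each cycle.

T_H = 32 °C → 32 + 273.15 = 305.15 K.
T_C = -20 °C → -20 + 273.15 = 253.15 K.
For a reversible cycle Q_H/Q_C = T_H/T_C, so Q_H = Q_C·T_H/T_C = 140 × 305.15/253.15 = 168.8 kJ.

Q_H ≈ 168.8 kJ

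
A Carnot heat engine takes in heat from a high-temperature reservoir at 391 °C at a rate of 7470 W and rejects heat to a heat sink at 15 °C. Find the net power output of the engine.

T_H = 391 °C → 391 + 273.15 = 664.15 K.
T_C = 15 °C → 15 + 273.15 = 288.15 K.
η_rev = 1 − T_C/T_H = 1 − 288.15/664.15 = 0.5661.
W = η·Q_H = 0.5661 × 7470 = 4230 W.

Ẇ ≈ 4230 W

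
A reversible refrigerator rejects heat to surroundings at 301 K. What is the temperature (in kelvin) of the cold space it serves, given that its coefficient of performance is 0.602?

COP_R = T_C/(T_H − T_C) ⇒ T_C = T_H·COP_R/(1 + COP_R) = 301.00 × 0.602/(1 + 0.602) = 113.1 K.

T_C ≈ 113.1 K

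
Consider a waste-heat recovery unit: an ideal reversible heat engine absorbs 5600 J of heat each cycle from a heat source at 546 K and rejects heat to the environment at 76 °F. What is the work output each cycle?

T_C = 76 °F → (76 − 32) × 5/9 = 24.44 °C = 297.59 K.
Since the cycle is reversible, η = 1 − T_C/T_H = 1 − 297.59/546.00 = 0.4550.
W = η·Q_H = 0.4550 × 5600 = 2548 J.

W ≈ 2548 J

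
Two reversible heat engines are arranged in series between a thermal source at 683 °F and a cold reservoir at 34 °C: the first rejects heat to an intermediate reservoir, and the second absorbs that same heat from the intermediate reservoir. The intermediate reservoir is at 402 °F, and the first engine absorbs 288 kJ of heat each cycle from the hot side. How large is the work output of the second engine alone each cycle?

W₂ ≈ 77.83 kJ

T_H = 683 °F → (683 − 32) × 5/9 = 361.67 °C = 634.82 K.
T_C = 34 °C → 34 + 273.15 = 307.15 K.
T_m = 402 °F → (402 − 32) × 5/9 = 205.56 °C = 478.71 K.
Heat entering the second stage: Q_m = Q_H·(T_m/T_H) = 288 × 478.71/634.82 = 217.2 kJ.
Second-stage efficiency η₂ = 1 − T_C/T_m = 1 − 307.15/478.71 = 0.3584, so W₂ = η₂·Q_m = 77.83 kJ.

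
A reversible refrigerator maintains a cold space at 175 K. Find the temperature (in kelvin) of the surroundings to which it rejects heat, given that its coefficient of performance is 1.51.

COP_R = T_C/(T_H − T_C) ⇒ T_H = T_C·(1 + 1/COP_R) = 175.00 × (1 + 1/1.51) = 291 K.

T_H ≈ 291 K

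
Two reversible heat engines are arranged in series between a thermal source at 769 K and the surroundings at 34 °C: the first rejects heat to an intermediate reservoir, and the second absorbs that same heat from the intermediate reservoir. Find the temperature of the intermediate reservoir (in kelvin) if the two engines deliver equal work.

T_m ≈ 538 K

T_C = 34 °C → 34 + 273.15 = 307.15 K.
For reversible stages Q_m = Q_H·(T_m/T_H). Setting W₁ = Q_H(1 − T_m/T_H) equal to W₂ = Q_m(1 − T_C/T_m) = Q_H·(T_m − T_C)/T_H gives T_H − T_m = T_m − T_C, so T_m = (T_H + T_C)/2 = (769.00 + 307.15)/2 = 538 K.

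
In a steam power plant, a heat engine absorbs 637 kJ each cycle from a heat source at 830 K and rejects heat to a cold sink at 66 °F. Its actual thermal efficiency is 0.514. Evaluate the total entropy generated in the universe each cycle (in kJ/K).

T_C = 66 °F → (66 − 32) × 5/9 = 18.89 °C = 292.04 K.
W = η·Q_H = 0.514 × 637 = 327.4 kJ, so Q_C = Q_H − W = 309.6 kJ.
Reservoir entropy changes: ΔS_H = −Q_H/T_H = −637/830.00 = -0.7675 kJ/K and ΔS_C = +Q_C/T_C = 309.6/292.04 = 1.060 kJ/K.
ΔS_univ = −Q_H/T_H + Q_C/T_C = 0.2926 kJ/K (> 0, since η = 0.514 < η_Carnot = 0.648).

ΔS_univ ≈ 0.2926 kJ/K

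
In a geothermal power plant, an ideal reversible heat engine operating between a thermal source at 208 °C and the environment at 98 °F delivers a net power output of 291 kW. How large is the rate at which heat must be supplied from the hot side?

T_H = 208 °C → 208 + 273.15 = 481.15 K.
T_C = 98 °F → (98 − 32) × 5/9 = 36.67 °C = 309.82 K.
η_rev = 1 − T_C/T_H = 1 − 309.82/481.15 = 0.3561.
Q_H = W/η = 291/0.3561 = 817 kW.

Q̇_H ≈ 817 kW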